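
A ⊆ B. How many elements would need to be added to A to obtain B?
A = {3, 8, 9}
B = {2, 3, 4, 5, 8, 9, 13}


Set A = {3, 8, 9}, |A| = 3
Set B = {2, 3, 4, 5, 8, 9, 13}, |B| = 7
Since A ⊆ B: B \ A = {2, 4, 5, 13}
|B| - |A| = 7 - 3 = 4

4


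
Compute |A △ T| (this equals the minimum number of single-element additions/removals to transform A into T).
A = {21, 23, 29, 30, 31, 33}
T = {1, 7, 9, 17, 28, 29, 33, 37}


Set A = {21, 23, 29, 30, 31, 33}
Set T = {1, 7, 9, 17, 28, 29, 33, 37}
Elements to remove from A (in A, not in T): {21, 23, 30, 31} → 4 removals
Elements to add to A (in T, not in A): {1, 7, 9, 17, 28, 37} → 6 additions
Total edits = 4 + 6 = 10

10


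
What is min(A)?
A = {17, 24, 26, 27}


Set A = {17, 24, 26, 27}
Elements in ascending order: 17, 24, 26, 27
The smallest element is 17.

17


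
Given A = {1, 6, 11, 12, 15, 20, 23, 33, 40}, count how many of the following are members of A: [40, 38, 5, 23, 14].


Set A = {1, 6, 11, 12, 15, 20, 23, 33, 40}
Candidates: [40, 38, 5, 23, 14]
Check each candidate:
40 ∈ A, 38 ∉ A, 5 ∉ A, 23 ∈ A, 14 ∉ A
Count of candidates in A: 2

2


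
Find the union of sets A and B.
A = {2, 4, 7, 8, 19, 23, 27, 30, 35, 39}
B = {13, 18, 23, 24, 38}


Set A = {2, 4, 7, 8, 19, 23, 27, 30, 35, 39}
Set B = {13, 18, 23, 24, 38}
A ∪ B includes all elements in either set.
Elements from A: {2, 4, 7, 8, 19, 23, 27, 30, 35, 39}
Elements from B not already included: {13, 18, 24, 38}
A ∪ B = {2, 4, 7, 8, 13, 18, 19, 23, 24, 27, 30, 35, 38, 39}

{2, 4, 7, 8, 13, 18, 19, 23, 24, 27, 30, 35, 38, 39}


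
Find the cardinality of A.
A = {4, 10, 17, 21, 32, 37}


Set A = {4, 10, 17, 21, 32, 37}
Listing elements: 4, 10, 17, 21, 32, 37
Counting: 6 elements
|A| = 6

6


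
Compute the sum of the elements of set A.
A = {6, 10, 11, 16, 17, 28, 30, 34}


Set A = {6, 10, 11, 16, 17, 28, 30, 34}
Sum = 6 + 10 + 11 + 16 + 17 + 28 + 30 + 34 = 152

152


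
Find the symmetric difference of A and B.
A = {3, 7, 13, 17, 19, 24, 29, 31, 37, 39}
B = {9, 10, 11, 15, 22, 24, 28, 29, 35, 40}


Set A = {3, 7, 13, 17, 19, 24, 29, 31, 37, 39}
Set B = {9, 10, 11, 15, 22, 24, 28, 29, 35, 40}
A △ B = (A \ B) ∪ (B \ A)
Elements in A but not B: {3, 7, 13, 17, 19, 31, 37, 39}
Elements in B but not A: {9, 10, 11, 15, 22, 28, 35, 40}
A △ B = {3, 7, 9, 10, 11, 13, 15, 17, 19, 22, 28, 31, 35, 37, 39, 40}

{3, 7, 9, 10, 11, 13, 15, 17, 19, 22, 28, 31, 35, 37, 39, 40}


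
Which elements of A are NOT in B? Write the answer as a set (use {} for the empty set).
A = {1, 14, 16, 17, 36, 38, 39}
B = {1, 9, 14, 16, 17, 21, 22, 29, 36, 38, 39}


Set A = {1, 14, 16, 17, 36, 38, 39}
Set B = {1, 9, 14, 16, 17, 21, 22, 29, 36, 38, 39}
Check each element of A against B:
1 ∈ B, 14 ∈ B, 16 ∈ B, 17 ∈ B, 36 ∈ B, 38 ∈ B, 39 ∈ B
Elements of A not in B: {}

{}


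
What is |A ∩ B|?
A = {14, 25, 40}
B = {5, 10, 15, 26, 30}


Set A = {14, 25, 40}
Set B = {5, 10, 15, 26, 30}
A ∩ B = {}
|A ∩ B| = 0

0


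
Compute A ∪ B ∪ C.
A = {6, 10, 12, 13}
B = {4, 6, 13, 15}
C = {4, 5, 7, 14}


Set A = {6, 10, 12, 13}
Set B = {4, 6, 13, 15}
Set C = {4, 5, 7, 14}
First, A ∪ B = {4, 6, 10, 12, 13, 15}
Then, (A ∪ B) ∪ C = {4, 5, 6, 7, 10, 12, 13, 14, 15}

{4, 5, 6, 7, 10, 12, 13, 14, 15}


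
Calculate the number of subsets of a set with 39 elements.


The set has 39 elements.
The power set contains all possible subsets.
|P(A)| = 2^|A| = 2^39 = 549755813888

549755813888


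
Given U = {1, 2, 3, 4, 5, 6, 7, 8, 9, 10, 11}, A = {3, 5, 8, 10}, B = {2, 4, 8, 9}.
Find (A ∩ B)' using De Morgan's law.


U = {1, 2, 3, 4, 5, 6, 7, 8, 9, 10, 11}
A = {3, 5, 8, 10}, B = {2, 4, 8, 9}
A ∩ B = {8}
(A ∩ B)' = U \ (A ∩ B) = {1, 2, 3, 4, 5, 6, 7, 9, 10, 11}
Verification via A' ∪ B': A' = {1, 2, 4, 6, 7, 9, 11}, B' = {1, 3, 5, 6, 7, 10, 11}
A' ∪ B' = {1, 2, 3, 4, 5, 6, 7, 9, 10, 11} ✓

{1, 2, 3, 4, 5, 6, 7, 9, 10, 11}


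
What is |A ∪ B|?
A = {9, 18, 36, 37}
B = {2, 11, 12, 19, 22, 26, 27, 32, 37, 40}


Set A = {9, 18, 36, 37}, |A| = 4
Set B = {2, 11, 12, 19, 22, 26, 27, 32, 37, 40}, |B| = 10
A ∩ B = {37}, |A ∩ B| = 1
|A ∪ B| = |A| + |B| - |A ∩ B| = 4 + 10 - 1 = 13

13


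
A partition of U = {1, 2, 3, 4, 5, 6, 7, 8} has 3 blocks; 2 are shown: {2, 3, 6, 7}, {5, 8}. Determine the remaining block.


U = {1, 2, 3, 4, 5, 6, 7, 8}
Shown blocks: {2, 3, 6, 7}, {5, 8}
A partition's blocks are pairwise disjoint and cover U, so the missing block = U \ (union of shown blocks).
Union of shown blocks: {2, 3, 5, 6, 7, 8}
Missing block = U \ (union) = {1, 4}

{1, 4}


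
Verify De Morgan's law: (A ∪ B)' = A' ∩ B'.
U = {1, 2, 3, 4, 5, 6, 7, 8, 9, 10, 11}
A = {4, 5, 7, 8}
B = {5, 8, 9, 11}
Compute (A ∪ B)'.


U = {1, 2, 3, 4, 5, 6, 7, 8, 9, 10, 11}
A = {4, 5, 7, 8}, B = {5, 8, 9, 11}
A ∪ B = {4, 5, 7, 8, 9, 11}
(A ∪ B)' = U \ (A ∪ B) = {1, 2, 3, 6, 10}
Verification via A' ∩ B': A' = {1, 2, 3, 6, 9, 10, 11}, B' = {1, 2, 3, 4, 6, 7, 10}
A' ∩ B' = {1, 2, 3, 6, 10} ✓

{1, 2, 3, 6, 10}


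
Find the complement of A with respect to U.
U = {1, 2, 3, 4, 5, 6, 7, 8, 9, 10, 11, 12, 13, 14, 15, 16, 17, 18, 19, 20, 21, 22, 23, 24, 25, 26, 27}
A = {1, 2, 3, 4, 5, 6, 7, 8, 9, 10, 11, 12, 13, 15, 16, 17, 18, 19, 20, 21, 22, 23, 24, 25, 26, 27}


Universal set U = {1, 2, 3, 4, 5, 6, 7, 8, 9, 10, 11, 12, 13, 14, 15, 16, 17, 18, 19, 20, 21, 22, 23, 24, 25, 26, 27}
Set A = {1, 2, 3, 4, 5, 6, 7, 8, 9, 10, 11, 12, 13, 15, 16, 17, 18, 19, 20, 21, 22, 23, 24, 25, 26, 27}
A' = U \ A = elements in U but not in A
Checking each element of U:
1 (in A, exclude), 2 (in A, exclude), 3 (in A, exclude), 4 (in A, exclude), 5 (in A, exclude), 6 (in A, exclude), 7 (in A, exclude), 8 (in A, exclude), 9 (in A, exclude), 10 (in A, exclude), 11 (in A, exclude), 12 (in A, exclude), 13 (in A, exclude), 14 (not in A, include), 15 (in A, exclude), 16 (in A, exclude), 17 (in A, exclude), 18 (in A, exclude), 19 (in A, exclude), 20 (in A, exclude), 21 (in A, exclude), 22 (in A, exclude), 23 (in A, exclude), 24 (in A, exclude), 25 (in A, exclude), 26 (in A, exclude), 27 (in A, exclude)
A' = {14}

{14}


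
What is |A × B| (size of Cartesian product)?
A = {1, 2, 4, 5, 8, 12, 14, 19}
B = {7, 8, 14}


Set A = {1, 2, 4, 5, 8, 12, 14, 19} has 8 elements.
Set B = {7, 8, 14} has 3 elements.
|A × B| = |A| × |B| = 8 × 3 = 24

24


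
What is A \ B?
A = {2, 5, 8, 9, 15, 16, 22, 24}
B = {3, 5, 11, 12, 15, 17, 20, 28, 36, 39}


Set A = {2, 5, 8, 9, 15, 16, 22, 24}
Set B = {3, 5, 11, 12, 15, 17, 20, 28, 36, 39}
A \ B includes elements in A that are not in B.
Check each element of A:
2 (not in B, keep), 5 (in B, remove), 8 (not in B, keep), 9 (not in B, keep), 15 (in B, remove), 16 (not in B, keep), 22 (not in B, keep), 24 (not in B, keep)
A \ B = {2, 8, 9, 16, 22, 24}

{2, 8, 9, 16, 22, 24}


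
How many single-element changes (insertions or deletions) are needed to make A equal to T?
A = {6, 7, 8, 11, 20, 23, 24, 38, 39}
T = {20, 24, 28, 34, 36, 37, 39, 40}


Set A = {6, 7, 8, 11, 20, 23, 24, 38, 39}
Set T = {20, 24, 28, 34, 36, 37, 39, 40}
Elements to remove from A (in A, not in T): {6, 7, 8, 11, 23, 38} → 6 removals
Elements to add to A (in T, not in A): {28, 34, 36, 37, 40} → 5 additions
Total edits = 6 + 5 = 11

11


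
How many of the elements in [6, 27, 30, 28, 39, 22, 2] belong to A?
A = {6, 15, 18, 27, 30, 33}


Set A = {6, 15, 18, 27, 30, 33}
Candidates: [6, 27, 30, 28, 39, 22, 2]
Check each candidate:
6 ∈ A, 27 ∈ A, 30 ∈ A, 28 ∉ A, 39 ∉ A, 22 ∉ A, 2 ∉ A
Count of candidates in A: 3

3


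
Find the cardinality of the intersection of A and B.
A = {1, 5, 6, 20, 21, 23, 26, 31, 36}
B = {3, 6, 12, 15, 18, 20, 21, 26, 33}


Set A = {1, 5, 6, 20, 21, 23, 26, 31, 36}
Set B = {3, 6, 12, 15, 18, 20, 21, 26, 33}
A ∩ B = {6, 20, 21, 26}
|A ∩ B| = 4

4


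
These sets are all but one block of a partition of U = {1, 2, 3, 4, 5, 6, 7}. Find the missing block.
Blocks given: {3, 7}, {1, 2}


U = {1, 2, 3, 4, 5, 6, 7}
Shown blocks: {3, 7}, {1, 2}
A partition's blocks are pairwise disjoint and cover U, so the missing block = U \ (union of shown blocks).
Union of shown blocks: {1, 2, 3, 7}
Missing block = U \ (union) = {4, 5, 6}

{4, 5, 6}


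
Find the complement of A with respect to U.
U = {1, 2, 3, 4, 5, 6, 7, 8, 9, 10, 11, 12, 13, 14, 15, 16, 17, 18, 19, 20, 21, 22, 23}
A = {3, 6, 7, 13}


Universal set U = {1, 2, 3, 4, 5, 6, 7, 8, 9, 10, 11, 12, 13, 14, 15, 16, 17, 18, 19, 20, 21, 22, 23}
Set A = {3, 6, 7, 13}
A' = U \ A = elements in U but not in A
Checking each element of U:
1 (not in A, include), 2 (not in A, include), 3 (in A, exclude), 4 (not in A, include), 5 (not in A, include), 6 (in A, exclude), 7 (in A, exclude), 8 (not in A, include), 9 (not in A, include), 10 (not in A, include), 11 (not in A, include), 12 (not in A, include), 13 (in A, exclude), 14 (not in A, include), 15 (not in A, include), 16 (not in A, include), 17 (not in A, include), 18 (not in A, include), 19 (not in A, include), 20 (not in A, include), 21 (not in A, include), 22 (not in A, include), 23 (not in A, include)
A' = {1, 2, 4, 5, 8, 9, 10, 11, 12, 14, 15, 16, 17, 18, 19, 20, 21, 22, 23}

{1, 2, 4, 5, 8, 9, 10, 11, 12, 14, 15, 16, 17, 18, 19, 20, 21, 22, 23}


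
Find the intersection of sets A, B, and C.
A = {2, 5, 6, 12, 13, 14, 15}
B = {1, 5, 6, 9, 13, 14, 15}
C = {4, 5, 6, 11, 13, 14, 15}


Set A = {2, 5, 6, 12, 13, 14, 15}
Set B = {1, 5, 6, 9, 13, 14, 15}
Set C = {4, 5, 6, 11, 13, 14, 15}
First, A ∩ B = {5, 6, 13, 14, 15}
Then, (A ∩ B) ∩ C = {5, 6, 13, 14, 15}

{5, 6, 13, 14, 15}


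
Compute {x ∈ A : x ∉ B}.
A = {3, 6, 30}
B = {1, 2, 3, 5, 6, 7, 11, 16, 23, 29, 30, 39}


Set A = {3, 6, 30}
Set B = {1, 2, 3, 5, 6, 7, 11, 16, 23, 29, 30, 39}
Check each element of A against B:
3 ∈ B, 6 ∈ B, 30 ∈ B
Elements of A not in B: {}

{}


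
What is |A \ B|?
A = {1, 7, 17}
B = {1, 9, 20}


Set A = {1, 7, 17}
Set B = {1, 9, 20}
A \ B = {7, 17}
|A \ B| = 2

2


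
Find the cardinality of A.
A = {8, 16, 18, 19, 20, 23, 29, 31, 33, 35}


Set A = {8, 16, 18, 19, 20, 23, 29, 31, 33, 35}
Listing elements: 8, 16, 18, 19, 20, 23, 29, 31, 33, 35
Counting: 10 elements
|A| = 10

10


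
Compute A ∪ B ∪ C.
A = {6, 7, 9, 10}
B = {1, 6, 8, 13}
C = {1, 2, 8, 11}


Set A = {6, 7, 9, 10}
Set B = {1, 6, 8, 13}
Set C = {1, 2, 8, 11}
First, A ∪ B = {1, 6, 7, 8, 9, 10, 13}
Then, (A ∪ B) ∪ C = {1, 2, 6, 7, 8, 9, 10, 11, 13}

{1, 2, 6, 7, 8, 9, 10, 11, 13}


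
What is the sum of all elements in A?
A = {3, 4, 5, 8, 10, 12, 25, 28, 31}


Set A = {3, 4, 5, 8, 10, 12, 25, 28, 31}
Sum = 3 + 4 + 5 + 8 + 10 + 12 + 25 + 28 + 31 = 126

126


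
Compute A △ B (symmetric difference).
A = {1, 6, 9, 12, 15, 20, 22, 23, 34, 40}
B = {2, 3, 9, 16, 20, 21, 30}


Set A = {1, 6, 9, 12, 15, 20, 22, 23, 34, 40}
Set B = {2, 3, 9, 16, 20, 21, 30}
A △ B = (A \ B) ∪ (B \ A)
Elements in A but not B: {1, 6, 12, 15, 22, 23, 34, 40}
Elements in B but not A: {2, 3, 16, 21, 30}
A △ B = {1, 2, 3, 6, 12, 15, 16, 21, 22, 23, 30, 34, 40}

{1, 2, 3, 6, 12, 15, 16, 21, 22, 23, 30, 34, 40}


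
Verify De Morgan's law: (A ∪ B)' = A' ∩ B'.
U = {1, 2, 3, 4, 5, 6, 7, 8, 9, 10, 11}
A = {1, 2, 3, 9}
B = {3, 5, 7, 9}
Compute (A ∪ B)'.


U = {1, 2, 3, 4, 5, 6, 7, 8, 9, 10, 11}
A = {1, 2, 3, 9}, B = {3, 5, 7, 9}
A ∪ B = {1, 2, 3, 5, 7, 9}
(A ∪ B)' = U \ (A ∪ B) = {4, 6, 8, 10, 11}
Verification via A' ∩ B': A' = {4, 5, 6, 7, 8, 10, 11}, B' = {1, 2, 4, 6, 8, 10, 11}
A' ∩ B' = {4, 6, 8, 10, 11} ✓

{4, 6, 8, 10, 11}


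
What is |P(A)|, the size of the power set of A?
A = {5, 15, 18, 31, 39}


Set A = {5, 15, 18, 31, 39}
|A| = 5
The power set P(A) contains all subsets of A.
|P(A)| = 2^|A| = 2^5 = 32

32


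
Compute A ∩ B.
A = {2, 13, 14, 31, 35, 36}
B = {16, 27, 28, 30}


Set A = {2, 13, 14, 31, 35, 36}
Set B = {16, 27, 28, 30}
A ∩ B includes only elements in both sets.
Check each element of A against B:
2 ✗, 13 ✗, 14 ✗, 31 ✗, 35 ✗, 36 ✗
A ∩ B = {}

{}


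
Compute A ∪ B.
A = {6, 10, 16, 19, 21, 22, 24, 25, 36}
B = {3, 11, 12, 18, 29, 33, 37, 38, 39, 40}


Set A = {6, 10, 16, 19, 21, 22, 24, 25, 36}
Set B = {3, 11, 12, 18, 29, 33, 37, 38, 39, 40}
A ∪ B includes all elements in either set.
Elements from A: {6, 10, 16, 19, 21, 22, 24, 25, 36}
Elements from B not already included: {3, 11, 12, 18, 29, 33, 37, 38, 39, 40}
A ∪ B = {3, 6, 10, 11, 12, 16, 18, 19, 21, 22, 24, 25, 29, 33, 36, 37, 38, 39, 40}

{3, 6, 10, 11, 12, 16, 18, 19, 21, 22, 24, 25, 29, 33, 36, 37, 38, 39, 40}


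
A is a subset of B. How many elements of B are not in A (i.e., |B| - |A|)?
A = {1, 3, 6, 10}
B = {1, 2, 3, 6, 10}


Set A = {1, 3, 6, 10}, |A| = 4
Set B = {1, 2, 3, 6, 10}, |B| = 5
Since A ⊆ B: B \ A = {2}
|B| - |A| = 5 - 4 = 1

1


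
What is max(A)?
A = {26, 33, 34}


Set A = {26, 33, 34}
Elements in ascending order: 26, 33, 34
The largest element is 34.

34


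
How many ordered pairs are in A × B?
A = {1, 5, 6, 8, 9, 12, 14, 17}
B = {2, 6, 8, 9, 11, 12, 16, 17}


Set A = {1, 5, 6, 8, 9, 12, 14, 17} has 8 elements.
Set B = {2, 6, 8, 9, 11, 12, 16, 17} has 8 elements.
|A × B| = |A| × |B| = 8 × 8 = 64

64


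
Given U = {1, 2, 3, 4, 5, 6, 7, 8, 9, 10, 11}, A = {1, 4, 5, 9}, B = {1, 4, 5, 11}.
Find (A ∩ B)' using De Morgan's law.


U = {1, 2, 3, 4, 5, 6, 7, 8, 9, 10, 11}
A = {1, 4, 5, 9}, B = {1, 4, 5, 11}
A ∩ B = {1, 4, 5}
(A ∩ B)' = U \ (A ∩ B) = {2, 3, 6, 7, 8, 9, 10, 11}
Verification via A' ∪ B': A' = {2, 3, 6, 7, 8, 10, 11}, B' = {2, 3, 6, 7, 8, 9, 10}
A' ∪ B' = {2, 3, 6, 7, 8, 9, 10, 11} ✓

{2, 3, 6, 7, 8, 9, 10, 11}


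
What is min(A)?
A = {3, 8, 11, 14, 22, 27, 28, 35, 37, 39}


Set A = {3, 8, 11, 14, 22, 27, 28, 35, 37, 39}
Elements in ascending order: 3, 8, 11, 14, 22, 27, 28, 35, 37, 39
The smallest element is 3.

3


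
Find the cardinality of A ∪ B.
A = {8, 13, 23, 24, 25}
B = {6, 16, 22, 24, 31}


Set A = {8, 13, 23, 24, 25}, |A| = 5
Set B = {6, 16, 22, 24, 31}, |B| = 5
A ∩ B = {24}, |A ∩ B| = 1
|A ∪ B| = |A| + |B| - |A ∩ B| = 5 + 5 - 1 = 9

9


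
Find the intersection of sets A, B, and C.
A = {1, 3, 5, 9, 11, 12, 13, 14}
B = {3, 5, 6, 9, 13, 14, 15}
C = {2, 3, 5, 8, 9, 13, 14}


Set A = {1, 3, 5, 9, 11, 12, 13, 14}
Set B = {3, 5, 6, 9, 13, 14, 15}
Set C = {2, 3, 5, 8, 9, 13, 14}
First, A ∩ B = {3, 5, 9, 13, 14}
Then, (A ∩ B) ∩ C = {3, 5, 9, 13, 14}

{3, 5, 9, 13, 14}


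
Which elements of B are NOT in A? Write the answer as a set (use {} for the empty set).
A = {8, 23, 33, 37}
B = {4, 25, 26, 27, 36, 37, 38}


Set A = {8, 23, 33, 37}
Set B = {4, 25, 26, 27, 36, 37, 38}
Check each element of B against A:
4 ∉ A (include), 25 ∉ A (include), 26 ∉ A (include), 27 ∉ A (include), 36 ∉ A (include), 37 ∈ A, 38 ∉ A (include)
Elements of B not in A: {4, 25, 26, 27, 36, 38}

{4, 25, 26, 27, 36, 38}


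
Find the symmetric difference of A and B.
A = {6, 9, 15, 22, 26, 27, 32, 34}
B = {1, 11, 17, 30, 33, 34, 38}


Set A = {6, 9, 15, 22, 26, 27, 32, 34}
Set B = {1, 11, 17, 30, 33, 34, 38}
A △ B = (A \ B) ∪ (B \ A)
Elements in A but not B: {6, 9, 15, 22, 26, 27, 32}
Elements in B but not A: {1, 11, 17, 30, 33, 38}
A △ B = {1, 6, 9, 11, 15, 17, 22, 26, 27, 30, 32, 33, 38}

{1, 6, 9, 11, 15, 17, 22, 26, 27, 30, 32, 33, 38}


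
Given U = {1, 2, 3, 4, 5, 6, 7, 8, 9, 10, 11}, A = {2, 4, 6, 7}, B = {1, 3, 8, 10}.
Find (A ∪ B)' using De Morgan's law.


U = {1, 2, 3, 4, 5, 6, 7, 8, 9, 10, 11}
A = {2, 4, 6, 7}, B = {1, 3, 8, 10}
A ∪ B = {1, 2, 3, 4, 6, 7, 8, 10}
(A ∪ B)' = U \ (A ∪ B) = {5, 9, 11}
Verification via A' ∩ B': A' = {1, 3, 5, 8, 9, 10, 11}, B' = {2, 4, 5, 6, 7, 9, 11}
A' ∩ B' = {5, 9, 11} ✓

{5, 9, 11}


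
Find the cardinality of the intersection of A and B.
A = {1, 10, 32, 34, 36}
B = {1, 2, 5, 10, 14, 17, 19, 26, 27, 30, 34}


Set A = {1, 10, 32, 34, 36}
Set B = {1, 2, 5, 10, 14, 17, 19, 26, 27, 30, 34}
A ∩ B = {1, 10, 34}
|A ∩ B| = 3

3


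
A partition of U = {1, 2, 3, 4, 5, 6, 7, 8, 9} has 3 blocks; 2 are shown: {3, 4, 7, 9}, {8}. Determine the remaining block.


U = {1, 2, 3, 4, 5, 6, 7, 8, 9}
Shown blocks: {3, 4, 7, 9}, {8}
A partition's blocks are pairwise disjoint and cover U, so the missing block = U \ (union of shown blocks).
Union of shown blocks: {3, 4, 7, 8, 9}
Missing block = U \ (union) = {1, 2, 5, 6}

{1, 2, 5, 6}


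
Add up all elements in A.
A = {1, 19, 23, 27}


Set A = {1, 19, 23, 27}
Sum = 1 + 19 + 23 + 27 = 70

70


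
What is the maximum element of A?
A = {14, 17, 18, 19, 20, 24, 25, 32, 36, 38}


Set A = {14, 17, 18, 19, 20, 24, 25, 32, 36, 38}
Elements in ascending order: 14, 17, 18, 19, 20, 24, 25, 32, 36, 38
The largest element is 38.

38


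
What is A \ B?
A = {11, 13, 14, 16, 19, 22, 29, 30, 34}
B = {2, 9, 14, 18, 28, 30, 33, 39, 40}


Set A = {11, 13, 14, 16, 19, 22, 29, 30, 34}
Set B = {2, 9, 14, 18, 28, 30, 33, 39, 40}
A \ B includes elements in A that are not in B.
Check each element of A:
11 (not in B, keep), 13 (not in B, keep), 14 (in B, remove), 16 (not in B, keep), 19 (not in B, keep), 22 (not in B, keep), 29 (not in B, keep), 30 (in B, remove), 34 (not in B, keep)
A \ B = {11, 13, 16, 19, 22, 29, 34}

{11, 13, 16, 19, 22, 29, 34}


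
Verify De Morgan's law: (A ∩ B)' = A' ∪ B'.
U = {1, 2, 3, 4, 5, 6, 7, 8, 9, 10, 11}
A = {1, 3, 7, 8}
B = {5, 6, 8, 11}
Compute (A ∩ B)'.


U = {1, 2, 3, 4, 5, 6, 7, 8, 9, 10, 11}
A = {1, 3, 7, 8}, B = {5, 6, 8, 11}
A ∩ B = {8}
(A ∩ B)' = U \ (A ∩ B) = {1, 2, 3, 4, 5, 6, 7, 9, 10, 11}
Verification via A' ∪ B': A' = {2, 4, 5, 6, 9, 10, 11}, B' = {1, 2, 3, 4, 7, 9, 10}
A' ∪ B' = {1, 2, 3, 4, 5, 6, 7, 9, 10, 11} ✓

{1, 2, 3, 4, 5, 6, 7, 9, 10, 11}


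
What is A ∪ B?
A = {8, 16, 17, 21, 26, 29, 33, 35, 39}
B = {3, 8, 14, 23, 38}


Set A = {8, 16, 17, 21, 26, 29, 33, 35, 39}
Set B = {3, 8, 14, 23, 38}
A ∪ B includes all elements in either set.
Elements from A: {8, 16, 17, 21, 26, 29, 33, 35, 39}
Elements from B not already included: {3, 14, 23, 38}
A ∪ B = {3, 8, 14, 16, 17, 21, 23, 26, 29, 33, 35, 38, 39}

{3, 8, 14, 16, 17, 21, 23, 26, 29, 33, 35, 38, 39}


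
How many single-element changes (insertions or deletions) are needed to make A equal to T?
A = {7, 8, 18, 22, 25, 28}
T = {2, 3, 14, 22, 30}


Set A = {7, 8, 18, 22, 25, 28}
Set T = {2, 3, 14, 22, 30}
Elements to remove from A (in A, not in T): {7, 8, 18, 25, 28} → 5 removals
Elements to add to A (in T, not in A): {2, 3, 14, 30} → 4 additions
Total edits = 5 + 4 = 9

9


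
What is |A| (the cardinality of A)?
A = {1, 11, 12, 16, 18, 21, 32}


Set A = {1, 11, 12, 16, 18, 21, 32}
Listing elements: 1, 11, 12, 16, 18, 21, 32
Counting: 7 elements
|A| = 7

7


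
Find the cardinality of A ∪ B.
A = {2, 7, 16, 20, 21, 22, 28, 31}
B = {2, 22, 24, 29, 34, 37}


Set A = {2, 7, 16, 20, 21, 22, 28, 31}, |A| = 8
Set B = {2, 22, 24, 29, 34, 37}, |B| = 6
A ∩ B = {2, 22}, |A ∩ B| = 2
|A ∪ B| = |A| + |B| - |A ∩ B| = 8 + 6 - 2 = 12

12


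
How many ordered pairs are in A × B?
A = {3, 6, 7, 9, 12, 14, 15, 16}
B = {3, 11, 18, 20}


Set A = {3, 6, 7, 9, 12, 14, 15, 16} has 8 elements.
Set B = {3, 11, 18, 20} has 4 elements.
|A × B| = |A| × |B| = 8 × 4 = 32

32


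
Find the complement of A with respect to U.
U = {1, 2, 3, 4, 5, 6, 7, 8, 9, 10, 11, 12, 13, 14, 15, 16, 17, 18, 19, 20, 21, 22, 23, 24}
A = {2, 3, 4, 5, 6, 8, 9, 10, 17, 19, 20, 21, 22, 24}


Universal set U = {1, 2, 3, 4, 5, 6, 7, 8, 9, 10, 11, 12, 13, 14, 15, 16, 17, 18, 19, 20, 21, 22, 23, 24}
Set A = {2, 3, 4, 5, 6, 8, 9, 10, 17, 19, 20, 21, 22, 24}
A' = U \ A = elements in U but not in A
Checking each element of U:
1 (not in A, include), 2 (in A, exclude), 3 (in A, exclude), 4 (in A, exclude), 5 (in A, exclude), 6 (in A, exclude), 7 (not in A, include), 8 (in A, exclude), 9 (in A, exclude), 10 (in A, exclude), 11 (not in A, include), 12 (not in A, include), 13 (not in A, include), 14 (not in A, include), 15 (not in A, include), 16 (not in A, include), 17 (in A, exclude), 18 (not in A, include), 19 (in A, exclude), 20 (in A, exclude), 21 (in A, exclude), 22 (in A, exclude), 23 (not in A, include), 24 (in A, exclude)
A' = {1, 7, 11, 12, 13, 14, 15, 16, 18, 23}

{1, 7, 11, 12, 13, 14, 15, 16, 18, 23}


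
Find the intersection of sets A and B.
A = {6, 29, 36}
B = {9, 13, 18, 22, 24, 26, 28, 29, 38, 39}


Set A = {6, 29, 36}
Set B = {9, 13, 18, 22, 24, 26, 28, 29, 38, 39}
A ∩ B includes only elements in both sets.
Check each element of A against B:
6 ✗, 29 ✓, 36 ✗
A ∩ B = {29}

{29}


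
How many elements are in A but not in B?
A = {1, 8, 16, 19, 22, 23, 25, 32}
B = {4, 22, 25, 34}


Set A = {1, 8, 16, 19, 22, 23, 25, 32}
Set B = {4, 22, 25, 34}
A \ B = {1, 8, 16, 19, 23, 32}
|A \ B| = 6

6


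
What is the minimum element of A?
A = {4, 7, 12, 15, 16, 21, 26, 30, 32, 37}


Set A = {4, 7, 12, 15, 16, 21, 26, 30, 32, 37}
Elements in ascending order: 4, 7, 12, 15, 16, 21, 26, 30, 32, 37
The smallest element is 4.

4


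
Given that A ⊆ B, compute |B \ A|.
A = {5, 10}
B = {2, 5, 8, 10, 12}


Set A = {5, 10}, |A| = 2
Set B = {2, 5, 8, 10, 12}, |B| = 5
Since A ⊆ B: B \ A = {2, 8, 12}
|B| - |A| = 5 - 2 = 3

3


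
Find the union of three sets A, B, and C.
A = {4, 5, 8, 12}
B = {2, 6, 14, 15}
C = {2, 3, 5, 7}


Set A = {4, 5, 8, 12}
Set B = {2, 6, 14, 15}
Set C = {2, 3, 5, 7}
First, A ∪ B = {2, 4, 5, 6, 8, 12, 14, 15}
Then, (A ∪ B) ∪ C = {2, 3, 4, 5, 6, 7, 8, 12, 14, 15}

{2, 3, 4, 5, 6, 7, 8, 12, 14, 15}


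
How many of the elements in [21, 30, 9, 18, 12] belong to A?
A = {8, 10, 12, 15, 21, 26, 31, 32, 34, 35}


Set A = {8, 10, 12, 15, 21, 26, 31, 32, 34, 35}
Candidates: [21, 30, 9, 18, 12]
Check each candidate:
21 ∈ A, 30 ∉ A, 9 ∉ A, 18 ∉ A, 12 ∈ A
Count of candidates in A: 2

2


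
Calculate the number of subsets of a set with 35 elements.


The set has 35 elements.
The power set contains all possible subsets.
|P(A)| = 2^|A| = 2^35 = 34359738368

34359738368


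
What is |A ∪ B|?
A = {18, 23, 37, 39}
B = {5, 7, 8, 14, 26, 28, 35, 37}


Set A = {18, 23, 37, 39}, |A| = 4
Set B = {5, 7, 8, 14, 26, 28, 35, 37}, |B| = 8
A ∩ B = {37}, |A ∩ B| = 1
|A ∪ B| = |A| + |B| - |A ∩ B| = 4 + 8 - 1 = 11

11


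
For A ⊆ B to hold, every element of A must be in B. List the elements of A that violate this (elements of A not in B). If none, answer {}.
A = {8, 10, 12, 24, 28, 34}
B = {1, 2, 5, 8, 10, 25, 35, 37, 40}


Set A = {8, 10, 12, 24, 28, 34}
Set B = {1, 2, 5, 8, 10, 25, 35, 37, 40}
Check each element of A against B:
8 ∈ B, 10 ∈ B, 12 ∉ B (include), 24 ∉ B (include), 28 ∉ B (include), 34 ∉ B (include)
Elements of A not in B: {12, 24, 28, 34}

{12, 24, 28, 34}


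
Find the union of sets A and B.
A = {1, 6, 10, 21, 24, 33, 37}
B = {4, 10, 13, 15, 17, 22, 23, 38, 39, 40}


Set A = {1, 6, 10, 21, 24, 33, 37}
Set B = {4, 10, 13, 15, 17, 22, 23, 38, 39, 40}
A ∪ B includes all elements in either set.
Elements from A: {1, 6, 10, 21, 24, 33, 37}
Elements from B not already included: {4, 13, 15, 17, 22, 23, 38, 39, 40}
A ∪ B = {1, 4, 6, 10, 13, 15, 17, 21, 22, 23, 24, 33, 37, 38, 39, 40}

{1, 4, 6, 10, 13, 15, 17, 21, 22, 23, 24, 33, 37, 38, 39, 40}


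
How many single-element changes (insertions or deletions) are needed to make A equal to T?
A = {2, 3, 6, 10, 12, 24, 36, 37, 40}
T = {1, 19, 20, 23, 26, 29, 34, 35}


Set A = {2, 3, 6, 10, 12, 24, 36, 37, 40}
Set T = {1, 19, 20, 23, 26, 29, 34, 35}
Elements to remove from A (in A, not in T): {2, 3, 6, 10, 12, 24, 36, 37, 40} → 9 removals
Elements to add to A (in T, not in A): {1, 19, 20, 23, 26, 29, 34, 35} → 8 additions
Total edits = 9 + 8 = 17

17


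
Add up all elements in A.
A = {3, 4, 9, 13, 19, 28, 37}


Set A = {3, 4, 9, 13, 19, 28, 37}
Sum = 3 + 4 + 9 + 13 + 19 + 28 + 37 = 113

113


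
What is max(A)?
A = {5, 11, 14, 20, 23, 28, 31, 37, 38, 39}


Set A = {5, 11, 14, 20, 23, 28, 31, 37, 38, 39}
Elements in ascending order: 5, 11, 14, 20, 23, 28, 31, 37, 38, 39
The largest element is 39.

39


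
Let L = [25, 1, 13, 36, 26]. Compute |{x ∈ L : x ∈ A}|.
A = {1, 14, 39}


Set A = {1, 14, 39}
Candidates: [25, 1, 13, 36, 26]
Check each candidate:
25 ∉ A, 1 ∈ A, 13 ∉ A, 36 ∉ A, 26 ∉ A
Count of candidates in A: 1

1


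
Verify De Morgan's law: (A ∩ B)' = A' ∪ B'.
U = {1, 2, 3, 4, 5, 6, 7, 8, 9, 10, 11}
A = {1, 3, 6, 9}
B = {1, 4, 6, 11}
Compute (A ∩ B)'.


U = {1, 2, 3, 4, 5, 6, 7, 8, 9, 10, 11}
A = {1, 3, 6, 9}, B = {1, 4, 6, 11}
A ∩ B = {1, 6}
(A ∩ B)' = U \ (A ∩ B) = {2, 3, 4, 5, 7, 8, 9, 10, 11}
Verification via A' ∪ B': A' = {2, 4, 5, 7, 8, 10, 11}, B' = {2, 3, 5, 7, 8, 9, 10}
A' ∪ B' = {2, 3, 4, 5, 7, 8, 9, 10, 11} ✓

{2, 3, 4, 5, 7, 8, 9, 10, 11}


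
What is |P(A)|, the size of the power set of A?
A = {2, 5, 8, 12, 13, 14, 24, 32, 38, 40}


Set A = {2, 5, 8, 12, 13, 14, 24, 32, 38, 40}
|A| = 10
The power set P(A) contains all subsets of A.
|P(A)| = 2^|A| = 2^10 = 1024

1024


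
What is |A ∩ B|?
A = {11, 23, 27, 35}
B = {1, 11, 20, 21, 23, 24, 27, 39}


Set A = {11, 23, 27, 35}
Set B = {1, 11, 20, 21, 23, 24, 27, 39}
A ∩ B = {11, 23, 27}
|A ∩ B| = 3

3


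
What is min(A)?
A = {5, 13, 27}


Set A = {5, 13, 27}
Elements in ascending order: 5, 13, 27
The smallest element is 5.

5


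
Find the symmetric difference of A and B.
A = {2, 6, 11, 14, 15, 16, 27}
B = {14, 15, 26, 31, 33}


Set A = {2, 6, 11, 14, 15, 16, 27}
Set B = {14, 15, 26, 31, 33}
A △ B = (A \ B) ∪ (B \ A)
Elements in A but not B: {2, 6, 11, 16, 27}
Elements in B but not A: {26, 31, 33}
A △ B = {2, 6, 11, 16, 26, 27, 31, 33}

{2, 6, 11, 16, 26, 27, 31, 33}


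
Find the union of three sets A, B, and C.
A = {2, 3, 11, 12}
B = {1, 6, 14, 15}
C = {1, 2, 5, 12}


Set A = {2, 3, 11, 12}
Set B = {1, 6, 14, 15}
Set C = {1, 2, 5, 12}
First, A ∪ B = {1, 2, 3, 6, 11, 12, 14, 15}
Then, (A ∪ B) ∪ C = {1, 2, 3, 5, 6, 11, 12, 14, 15}

{1, 2, 3, 5, 6, 11, 12, 14, 15}


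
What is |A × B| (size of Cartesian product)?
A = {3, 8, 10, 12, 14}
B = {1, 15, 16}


Set A = {3, 8, 10, 12, 14} has 5 elements.
Set B = {1, 15, 16} has 3 elements.
|A × B| = |A| × |B| = 5 × 3 = 15

15


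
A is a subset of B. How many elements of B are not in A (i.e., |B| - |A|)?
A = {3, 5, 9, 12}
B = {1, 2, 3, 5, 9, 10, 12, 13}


Set A = {3, 5, 9, 12}, |A| = 4
Set B = {1, 2, 3, 5, 9, 10, 12, 13}, |B| = 8
Since A ⊆ B: B \ A = {1, 2, 10, 13}
|B| - |A| = 8 - 4 = 4

4


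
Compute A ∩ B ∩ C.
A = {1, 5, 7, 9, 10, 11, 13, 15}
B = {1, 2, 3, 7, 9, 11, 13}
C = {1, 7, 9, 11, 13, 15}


Set A = {1, 5, 7, 9, 10, 11, 13, 15}
Set B = {1, 2, 3, 7, 9, 11, 13}
Set C = {1, 7, 9, 11, 13, 15}
First, A ∩ B = {1, 7, 9, 11, 13}
Then, (A ∩ B) ∩ C = {1, 7, 9, 11, 13}

{1, 7, 9, 11, 13}


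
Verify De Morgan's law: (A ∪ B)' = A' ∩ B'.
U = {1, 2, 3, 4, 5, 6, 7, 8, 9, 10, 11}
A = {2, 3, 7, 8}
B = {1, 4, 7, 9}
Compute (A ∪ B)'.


U = {1, 2, 3, 4, 5, 6, 7, 8, 9, 10, 11}
A = {2, 3, 7, 8}, B = {1, 4, 7, 9}
A ∪ B = {1, 2, 3, 4, 7, 8, 9}
(A ∪ B)' = U \ (A ∪ B) = {5, 6, 10, 11}
Verification via A' ∩ B': A' = {1, 4, 5, 6, 9, 10, 11}, B' = {2, 3, 5, 6, 8, 10, 11}
A' ∩ B' = {5, 6, 10, 11} ✓

{5, 6, 10, 11}


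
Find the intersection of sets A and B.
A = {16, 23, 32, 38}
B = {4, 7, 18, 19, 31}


Set A = {16, 23, 32, 38}
Set B = {4, 7, 18, 19, 31}
A ∩ B includes only elements in both sets.
Check each element of A against B:
16 ✗, 23 ✗, 32 ✗, 38 ✗
A ∩ B = {}

{}


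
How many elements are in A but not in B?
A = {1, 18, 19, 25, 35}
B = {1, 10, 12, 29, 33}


Set A = {1, 18, 19, 25, 35}
Set B = {1, 10, 12, 29, 33}
A \ B = {18, 19, 25, 35}
|A \ B| = 4

4


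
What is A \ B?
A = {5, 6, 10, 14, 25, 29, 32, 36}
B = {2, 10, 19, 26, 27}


Set A = {5, 6, 10, 14, 25, 29, 32, 36}
Set B = {2, 10, 19, 26, 27}
A \ B includes elements in A that are not in B.
Check each element of A:
5 (not in B, keep), 6 (not in B, keep), 10 (in B, remove), 14 (not in B, keep), 25 (not in B, keep), 29 (not in B, keep), 32 (not in B, keep), 36 (not in B, keep)
A \ B = {5, 6, 14, 25, 29, 32, 36}

{5, 6, 14, 25, 29, 32, 36}


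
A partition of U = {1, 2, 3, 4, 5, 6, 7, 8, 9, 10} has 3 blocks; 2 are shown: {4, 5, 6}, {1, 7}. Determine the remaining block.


U = {1, 2, 3, 4, 5, 6, 7, 8, 9, 10}
Shown blocks: {4, 5, 6}, {1, 7}
A partition's blocks are pairwise disjoint and cover U, so the missing block = U \ (union of shown blocks).
Union of shown blocks: {1, 4, 5, 6, 7}
Missing block = U \ (union) = {2, 3, 8, 9, 10}

{2, 3, 8, 9, 10}


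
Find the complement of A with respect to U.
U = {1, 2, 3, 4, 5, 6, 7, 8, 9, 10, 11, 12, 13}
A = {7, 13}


Universal set U = {1, 2, 3, 4, 5, 6, 7, 8, 9, 10, 11, 12, 13}
Set A = {7, 13}
A' = U \ A = elements in U but not in A
Checking each element of U:
1 (not in A, include), 2 (not in A, include), 3 (not in A, include), 4 (not in A, include), 5 (not in A, include), 6 (not in A, include), 7 (in A, exclude), 8 (not in A, include), 9 (not in A, include), 10 (not in A, include), 11 (not in A, include), 12 (not in A, include), 13 (in A, exclude)
A' = {1, 2, 3, 4, 5, 6, 8, 9, 10, 11, 12}

{1, 2, 3, 4, 5, 6, 8, 9, 10, 11, 12}


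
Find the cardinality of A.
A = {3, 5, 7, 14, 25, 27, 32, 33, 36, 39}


Set A = {3, 5, 7, 14, 25, 27, 32, 33, 36, 39}
Listing elements: 3, 5, 7, 14, 25, 27, 32, 33, 36, 39
Counting: 10 elements
|A| = 10

10


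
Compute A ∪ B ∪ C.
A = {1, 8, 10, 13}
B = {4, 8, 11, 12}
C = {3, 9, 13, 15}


Set A = {1, 8, 10, 13}
Set B = {4, 8, 11, 12}
Set C = {3, 9, 13, 15}
First, A ∪ B = {1, 4, 8, 10, 11, 12, 13}
Then, (A ∪ B) ∪ C = {1, 3, 4, 8, 9, 10, 11, 12, 13, 15}

{1, 3, 4, 8, 9, 10, 11, 12, 13, 15}


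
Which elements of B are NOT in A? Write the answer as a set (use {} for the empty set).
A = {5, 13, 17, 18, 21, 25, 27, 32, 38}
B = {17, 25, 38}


Set A = {5, 13, 17, 18, 21, 25, 27, 32, 38}
Set B = {17, 25, 38}
Check each element of B against A:
17 ∈ A, 25 ∈ A, 38 ∈ A
Elements of B not in A: {}

{}


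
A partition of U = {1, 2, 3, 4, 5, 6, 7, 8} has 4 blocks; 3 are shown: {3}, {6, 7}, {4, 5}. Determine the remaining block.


U = {1, 2, 3, 4, 5, 6, 7, 8}
Shown blocks: {3}, {6, 7}, {4, 5}
A partition's blocks are pairwise disjoint and cover U, so the missing block = U \ (union of shown blocks).
Union of shown blocks: {3, 4, 5, 6, 7}
Missing block = U \ (union) = {1, 2, 8}

{1, 2, 8}


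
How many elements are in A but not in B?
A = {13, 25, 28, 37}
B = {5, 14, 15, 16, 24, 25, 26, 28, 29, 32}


Set A = {13, 25, 28, 37}
Set B = {5, 14, 15, 16, 24, 25, 26, 28, 29, 32}
A \ B = {13, 37}
|A \ B| = 2

2


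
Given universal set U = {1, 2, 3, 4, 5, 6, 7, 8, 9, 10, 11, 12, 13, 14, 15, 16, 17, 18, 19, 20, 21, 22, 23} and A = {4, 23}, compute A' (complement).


Universal set U = {1, 2, 3, 4, 5, 6, 7, 8, 9, 10, 11, 12, 13, 14, 15, 16, 17, 18, 19, 20, 21, 22, 23}
Set A = {4, 23}
A' = U \ A = elements in U but not in A
Checking each element of U:
1 (not in A, include), 2 (not in A, include), 3 (not in A, include), 4 (in A, exclude), 5 (not in A, include), 6 (not in A, include), 7 (not in A, include), 8 (not in A, include), 9 (not in A, include), 10 (not in A, include), 11 (not in A, include), 12 (not in A, include), 13 (not in A, include), 14 (not in A, include), 15 (not in A, include), 16 (not in A, include), 17 (not in A, include), 18 (not in A, include), 19 (not in A, include), 20 (not in A, include), 21 (not in A, include), 22 (not in A, include), 23 (in A, exclude)
A' = {1, 2, 3, 5, 6, 7, 8, 9, 10, 11, 12, 13, 14, 15, 16, 17, 18, 19, 20, 21, 22}

{1, 2, 3, 5, 6, 7, 8, 9, 10, 11, 12, 13, 14, 15, 16, 17, 18, 19, 20, 21, 22}


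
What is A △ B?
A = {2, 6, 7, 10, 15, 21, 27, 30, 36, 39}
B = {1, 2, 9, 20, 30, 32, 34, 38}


Set A = {2, 6, 7, 10, 15, 21, 27, 30, 36, 39}
Set B = {1, 2, 9, 20, 30, 32, 34, 38}
A △ B = (A \ B) ∪ (B \ A)
Elements in A but not B: {6, 7, 10, 15, 21, 27, 36, 39}
Elements in B but not A: {1, 9, 20, 32, 34, 38}
A △ B = {1, 6, 7, 9, 10, 15, 20, 21, 27, 32, 34, 36, 38, 39}

{1, 6, 7, 9, 10, 15, 20, 21, 27, 32, 34, 36, 38, 39}


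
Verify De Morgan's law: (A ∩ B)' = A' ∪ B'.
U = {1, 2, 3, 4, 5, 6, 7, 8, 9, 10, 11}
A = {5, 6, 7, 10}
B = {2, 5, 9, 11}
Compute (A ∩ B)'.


U = {1, 2, 3, 4, 5, 6, 7, 8, 9, 10, 11}
A = {5, 6, 7, 10}, B = {2, 5, 9, 11}
A ∩ B = {5}
(A ∩ B)' = U \ (A ∩ B) = {1, 2, 3, 4, 6, 7, 8, 9, 10, 11}
Verification via A' ∪ B': A' = {1, 2, 3, 4, 8, 9, 11}, B' = {1, 3, 4, 6, 7, 8, 10}
A' ∪ B' = {1, 2, 3, 4, 6, 7, 8, 9, 10, 11} ✓

{1, 2, 3, 4, 6, 7, 8, 9, 10, 11}


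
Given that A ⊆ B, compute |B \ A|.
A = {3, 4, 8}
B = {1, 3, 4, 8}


Set A = {3, 4, 8}, |A| = 3
Set B = {1, 3, 4, 8}, |B| = 4
Since A ⊆ B: B \ A = {1}
|B| - |A| = 4 - 3 = 1

1


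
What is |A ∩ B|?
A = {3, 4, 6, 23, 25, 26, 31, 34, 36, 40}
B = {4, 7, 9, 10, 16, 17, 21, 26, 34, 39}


Set A = {3, 4, 6, 23, 25, 26, 31, 34, 36, 40}
Set B = {4, 7, 9, 10, 16, 17, 21, 26, 34, 39}
A ∩ B = {4, 26, 34}
|A ∩ B| = 3

3


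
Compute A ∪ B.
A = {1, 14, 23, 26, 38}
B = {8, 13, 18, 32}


Set A = {1, 14, 23, 26, 38}
Set B = {8, 13, 18, 32}
A ∪ B includes all elements in either set.
Elements from A: {1, 14, 23, 26, 38}
Elements from B not already included: {8, 13, 18, 32}
A ∪ B = {1, 8, 13, 14, 18, 23, 26, 32, 38}

{1, 8, 13, 14, 18, 23, 26, 32, 38}


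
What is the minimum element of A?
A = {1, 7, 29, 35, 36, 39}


Set A = {1, 7, 29, 35, 36, 39}
Elements in ascending order: 1, 7, 29, 35, 36, 39
The smallest element is 1.

1


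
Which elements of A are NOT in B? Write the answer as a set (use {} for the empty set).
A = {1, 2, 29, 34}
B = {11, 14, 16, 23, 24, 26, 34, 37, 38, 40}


Set A = {1, 2, 29, 34}
Set B = {11, 14, 16, 23, 24, 26, 34, 37, 38, 40}
Check each element of A against B:
1 ∉ B (include), 2 ∉ B (include), 29 ∉ B (include), 34 ∈ B
Elements of A not in B: {1, 2, 29}

{1, 2, 29}


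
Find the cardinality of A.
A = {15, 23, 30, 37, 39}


Set A = {15, 23, 30, 37, 39}
Listing elements: 15, 23, 30, 37, 39
Counting: 5 elements
|A| = 5

5


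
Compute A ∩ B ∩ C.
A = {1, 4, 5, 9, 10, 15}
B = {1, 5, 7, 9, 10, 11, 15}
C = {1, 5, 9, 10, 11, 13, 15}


Set A = {1, 4, 5, 9, 10, 15}
Set B = {1, 5, 7, 9, 10, 11, 15}
Set C = {1, 5, 9, 10, 11, 13, 15}
First, A ∩ B = {1, 5, 9, 10, 15}
Then, (A ∩ B) ∩ C = {1, 5, 9, 10, 15}

{1, 5, 9, 10, 15}


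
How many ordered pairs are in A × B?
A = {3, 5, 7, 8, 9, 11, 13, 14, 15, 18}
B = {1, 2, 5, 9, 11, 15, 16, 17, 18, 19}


Set A = {3, 5, 7, 8, 9, 11, 13, 14, 15, 18} has 10 elements.
Set B = {1, 2, 5, 9, 11, 15, 16, 17, 18, 19} has 10 elements.
|A × B| = |A| × |B| = 10 × 10 = 100

100


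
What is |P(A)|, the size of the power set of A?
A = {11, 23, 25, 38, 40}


Set A = {11, 23, 25, 38, 40}
|A| = 5
The power set P(A) contains all subsets of A.
|P(A)| = 2^|A| = 2^5 = 32

32


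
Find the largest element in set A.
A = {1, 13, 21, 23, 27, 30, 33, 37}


Set A = {1, 13, 21, 23, 27, 30, 33, 37}
Elements in ascending order: 1, 13, 21, 23, 27, 30, 33, 37
The largest element is 37.

37


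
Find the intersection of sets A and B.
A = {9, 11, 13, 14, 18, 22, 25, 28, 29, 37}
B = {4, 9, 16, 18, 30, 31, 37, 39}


Set A = {9, 11, 13, 14, 18, 22, 25, 28, 29, 37}
Set B = {4, 9, 16, 18, 30, 31, 37, 39}
A ∩ B includes only elements in both sets.
Check each element of A against B:
9 ✓, 11 ✗, 13 ✗, 14 ✗, 18 ✓, 22 ✗, 25 ✗, 28 ✗, 29 ✗, 37 ✓
A ∩ B = {9, 18, 37}

{9, 18, 37}


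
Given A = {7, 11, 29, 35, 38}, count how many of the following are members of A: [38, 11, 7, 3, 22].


Set A = {7, 11, 29, 35, 38}
Candidates: [38, 11, 7, 3, 22]
Check each candidate:
38 ∈ A, 11 ∈ A, 7 ∈ A, 3 ∉ A, 22 ∉ A
Count of candidates in A: 3

3


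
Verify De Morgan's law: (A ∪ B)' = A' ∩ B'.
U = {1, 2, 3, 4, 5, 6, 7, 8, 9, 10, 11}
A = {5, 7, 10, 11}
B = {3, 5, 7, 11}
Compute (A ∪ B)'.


U = {1, 2, 3, 4, 5, 6, 7, 8, 9, 10, 11}
A = {5, 7, 10, 11}, B = {3, 5, 7, 11}
A ∪ B = {3, 5, 7, 10, 11}
(A ∪ B)' = U \ (A ∪ B) = {1, 2, 4, 6, 8, 9}
Verification via A' ∩ B': A' = {1, 2, 3, 4, 6, 8, 9}, B' = {1, 2, 4, 6, 8, 9, 10}
A' ∩ B' = {1, 2, 4, 6, 8, 9} ✓

{1, 2, 4, 6, 8, 9}


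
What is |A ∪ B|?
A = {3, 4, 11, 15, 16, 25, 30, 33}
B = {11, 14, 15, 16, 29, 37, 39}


Set A = {3, 4, 11, 15, 16, 25, 30, 33}, |A| = 8
Set B = {11, 14, 15, 16, 29, 37, 39}, |B| = 7
A ∩ B = {11, 15, 16}, |A ∩ B| = 3
|A ∪ B| = |A| + |B| - |A ∩ B| = 8 + 7 - 3 = 12

12


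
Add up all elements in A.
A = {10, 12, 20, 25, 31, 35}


Set A = {10, 12, 20, 25, 31, 35}
Sum = 10 + 12 + 20 + 25 + 31 + 35 = 133

133


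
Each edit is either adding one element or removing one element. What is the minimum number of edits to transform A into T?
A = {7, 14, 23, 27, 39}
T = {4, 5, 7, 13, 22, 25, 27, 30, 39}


Set A = {7, 14, 23, 27, 39}
Set T = {4, 5, 7, 13, 22, 25, 27, 30, 39}
Elements to remove from A (in A, not in T): {14, 23} → 2 removals
Elements to add to A (in T, not in A): {4, 5, 13, 22, 25, 30} → 6 additions
Total edits = 2 + 6 = 8

8


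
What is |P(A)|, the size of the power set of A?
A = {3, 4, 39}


Set A = {3, 4, 39}
|A| = 3
The power set P(A) contains all subsets of A.
|P(A)| = 2^|A| = 2^3 = 8

8


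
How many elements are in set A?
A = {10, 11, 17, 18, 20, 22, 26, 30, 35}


Set A = {10, 11, 17, 18, 20, 22, 26, 30, 35}
Listing elements: 10, 11, 17, 18, 20, 22, 26, 30, 35
Counting: 9 elements
|A| = 9

9


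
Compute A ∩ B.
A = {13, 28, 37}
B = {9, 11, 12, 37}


Set A = {13, 28, 37}
Set B = {9, 11, 12, 37}
A ∩ B includes only elements in both sets.
Check each element of A against B:
13 ✗, 28 ✗, 37 ✓
A ∩ B = {37}

{37}


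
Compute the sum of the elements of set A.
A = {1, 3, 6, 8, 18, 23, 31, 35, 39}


Set A = {1, 3, 6, 8, 18, 23, 31, 35, 39}
Sum = 1 + 3 + 6 + 8 + 18 + 23 + 31 + 35 + 39 = 164

164


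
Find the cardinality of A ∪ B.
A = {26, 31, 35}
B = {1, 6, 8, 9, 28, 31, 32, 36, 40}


Set A = {26, 31, 35}, |A| = 3
Set B = {1, 6, 8, 9, 28, 31, 32, 36, 40}, |B| = 9
A ∩ B = {31}, |A ∩ B| = 1
|A ∪ B| = |A| + |B| - |A ∩ B| = 3 + 9 - 1 = 11

11


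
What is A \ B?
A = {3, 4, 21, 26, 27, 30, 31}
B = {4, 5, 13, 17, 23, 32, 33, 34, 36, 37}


Set A = {3, 4, 21, 26, 27, 30, 31}
Set B = {4, 5, 13, 17, 23, 32, 33, 34, 36, 37}
A \ B includes elements in A that are not in B.
Check each element of A:
3 (not in B, keep), 4 (in B, remove), 21 (not in B, keep), 26 (not in B, keep), 27 (not in B, keep), 30 (not in B, keep), 31 (not in B, keep)
A \ B = {3, 21, 26, 27, 30, 31}

{3, 21, 26, 27, 30, 31}


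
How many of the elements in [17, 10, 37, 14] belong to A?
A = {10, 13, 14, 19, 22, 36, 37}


Set A = {10, 13, 14, 19, 22, 36, 37}
Candidates: [17, 10, 37, 14]
Check each candidate:
17 ∉ A, 10 ∈ A, 37 ∈ A, 14 ∈ A
Count of candidates in A: 3

3


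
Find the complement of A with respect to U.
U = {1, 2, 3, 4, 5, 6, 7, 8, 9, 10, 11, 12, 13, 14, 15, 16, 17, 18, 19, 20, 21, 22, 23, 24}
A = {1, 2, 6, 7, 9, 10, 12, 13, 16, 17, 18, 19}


Universal set U = {1, 2, 3, 4, 5, 6, 7, 8, 9, 10, 11, 12, 13, 14, 15, 16, 17, 18, 19, 20, 21, 22, 23, 24}
Set A = {1, 2, 6, 7, 9, 10, 12, 13, 16, 17, 18, 19}
A' = U \ A = elements in U but not in A
Checking each element of U:
1 (in A, exclude), 2 (in A, exclude), 3 (not in A, include), 4 (not in A, include), 5 (not in A, include), 6 (in A, exclude), 7 (in A, exclude), 8 (not in A, include), 9 (in A, exclude), 10 (in A, exclude), 11 (not in A, include), 12 (in A, exclude), 13 (in A, exclude), 14 (not in A, include), 15 (not in A, include), 16 (in A, exclude), 17 (in A, exclude), 18 (in A, exclude), 19 (in A, exclude), 20 (not in A, include), 21 (not in A, include), 22 (not in A, include), 23 (not in A, include), 24 (not in A, include)
A' = {3, 4, 5, 8, 11, 14, 15, 20, 21, 22, 23, 24}

{3, 4, 5, 8, 11, 14, 15, 20, 21, 22, 23, 24}
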